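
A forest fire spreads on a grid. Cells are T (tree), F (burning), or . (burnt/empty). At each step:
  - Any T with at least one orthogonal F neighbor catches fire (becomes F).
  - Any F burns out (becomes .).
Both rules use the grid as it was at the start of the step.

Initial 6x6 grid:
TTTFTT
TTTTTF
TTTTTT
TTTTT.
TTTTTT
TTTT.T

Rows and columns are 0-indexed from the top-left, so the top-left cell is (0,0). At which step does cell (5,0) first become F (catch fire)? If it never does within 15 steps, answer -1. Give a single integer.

Step 1: cell (5,0)='T' (+6 fires, +2 burnt)
Step 2: cell (5,0)='T' (+4 fires, +6 burnt)
Step 3: cell (5,0)='T' (+5 fires, +4 burnt)
Step 4: cell (5,0)='T' (+5 fires, +5 burnt)
Step 5: cell (5,0)='T' (+5 fires, +5 burnt)
Step 6: cell (5,0)='T' (+4 fires, +5 burnt)
Step 7: cell (5,0)='T' (+2 fires, +4 burnt)
Step 8: cell (5,0)='F' (+1 fires, +2 burnt)
  -> target ignites at step 8
Step 9: cell (5,0)='.' (+0 fires, +1 burnt)
  fire out at step 9

8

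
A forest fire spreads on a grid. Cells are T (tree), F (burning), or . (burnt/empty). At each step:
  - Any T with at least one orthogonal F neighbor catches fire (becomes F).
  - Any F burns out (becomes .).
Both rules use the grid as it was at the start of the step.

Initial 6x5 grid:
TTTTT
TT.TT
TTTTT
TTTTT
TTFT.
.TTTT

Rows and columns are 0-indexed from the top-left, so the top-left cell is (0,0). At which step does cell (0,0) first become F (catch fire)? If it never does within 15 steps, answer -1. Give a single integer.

Step 1: cell (0,0)='T' (+4 fires, +1 burnt)
Step 2: cell (0,0)='T' (+6 fires, +4 burnt)
Step 3: cell (0,0)='T' (+5 fires, +6 burnt)
Step 4: cell (0,0)='T' (+4 fires, +5 burnt)
Step 5: cell (0,0)='T' (+4 fires, +4 burnt)
Step 6: cell (0,0)='F' (+3 fires, +4 burnt)
  -> target ignites at step 6
Step 7: cell (0,0)='.' (+0 fires, +3 burnt)
  fire out at step 7

6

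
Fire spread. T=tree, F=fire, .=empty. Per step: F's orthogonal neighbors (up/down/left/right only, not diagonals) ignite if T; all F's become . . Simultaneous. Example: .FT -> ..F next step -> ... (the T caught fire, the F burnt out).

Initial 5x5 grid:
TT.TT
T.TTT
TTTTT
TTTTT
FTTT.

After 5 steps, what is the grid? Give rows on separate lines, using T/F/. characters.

Step 1: 2 trees catch fire, 1 burn out
  TT.TT
  T.TTT
  TTTTT
  FTTTT
  .FTT.
Step 2: 3 trees catch fire, 2 burn out
  TT.TT
  T.TTT
  FTTTT
  .FTTT
  ..FT.
Step 3: 4 trees catch fire, 3 burn out
  TT.TT
  F.TTT
  .FTTT
  ..FTT
  ...F.
Step 4: 3 trees catch fire, 4 burn out
  FT.TT
  ..TTT
  ..FTT
  ...FT
  .....
Step 5: 4 trees catch fire, 3 burn out
  .F.TT
  ..FTT
  ...FT
  ....F
  .....

.F.TT
..FTT
...FT
....F
.....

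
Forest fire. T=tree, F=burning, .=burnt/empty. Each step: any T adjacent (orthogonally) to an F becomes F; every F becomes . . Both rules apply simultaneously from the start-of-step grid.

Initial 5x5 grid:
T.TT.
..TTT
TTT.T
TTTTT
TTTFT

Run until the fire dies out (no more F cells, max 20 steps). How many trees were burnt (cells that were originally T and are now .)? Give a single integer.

Step 1: +3 fires, +1 burnt (F count now 3)
Step 2: +3 fires, +3 burnt (F count now 3)
Step 3: +4 fires, +3 burnt (F count now 4)
Step 4: +4 fires, +4 burnt (F count now 4)
Step 5: +3 fires, +4 burnt (F count now 3)
Step 6: +1 fires, +3 burnt (F count now 1)
Step 7: +0 fires, +1 burnt (F count now 0)
Fire out after step 7
Initially T: 19, now '.': 24
Total burnt (originally-T cells now '.'): 18

Answer: 18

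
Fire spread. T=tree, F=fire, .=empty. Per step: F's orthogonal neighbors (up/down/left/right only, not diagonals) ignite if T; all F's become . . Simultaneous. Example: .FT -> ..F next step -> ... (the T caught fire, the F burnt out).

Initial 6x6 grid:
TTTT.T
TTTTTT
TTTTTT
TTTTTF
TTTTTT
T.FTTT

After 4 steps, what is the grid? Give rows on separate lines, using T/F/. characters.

Step 1: 5 trees catch fire, 2 burn out
  TTTT.T
  TTTTTT
  TTTTTF
  TTTTF.
  TTFTTF
  T..FTT
Step 2: 9 trees catch fire, 5 burn out
  TTTT.T
  TTTTTF
  TTTTF.
  TTFF..
  TF.FF.
  T...FF
Step 3: 6 trees catch fire, 9 burn out
  TTTT.F
  TTTTF.
  TTFF..
  TF....
  F.....
  T.....
Step 4: 5 trees catch fire, 6 burn out
  TTTT..
  TTFF..
  TF....
  F.....
  ......
  F.....

TTTT..
TTFF..
TF....
F.....
......
F.....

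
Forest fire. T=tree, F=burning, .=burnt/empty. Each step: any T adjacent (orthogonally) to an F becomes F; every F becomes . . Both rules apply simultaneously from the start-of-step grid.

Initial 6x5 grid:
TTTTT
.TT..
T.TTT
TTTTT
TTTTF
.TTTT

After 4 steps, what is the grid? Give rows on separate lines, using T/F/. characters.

Step 1: 3 trees catch fire, 1 burn out
  TTTTT
  .TT..
  T.TTT
  TTTTF
  TTTF.
  .TTTF
Step 2: 4 trees catch fire, 3 burn out
  TTTTT
  .TT..
  T.TTF
  TTTF.
  TTF..
  .TTF.
Step 3: 4 trees catch fire, 4 burn out
  TTTTT
  .TT..
  T.TF.
  TTF..
  TF...
  .TF..
Step 4: 4 trees catch fire, 4 burn out
  TTTTT
  .TT..
  T.F..
  TF...
  F....
  .F...

TTTTT
.TT..
T.F..
TF...
F....
.F...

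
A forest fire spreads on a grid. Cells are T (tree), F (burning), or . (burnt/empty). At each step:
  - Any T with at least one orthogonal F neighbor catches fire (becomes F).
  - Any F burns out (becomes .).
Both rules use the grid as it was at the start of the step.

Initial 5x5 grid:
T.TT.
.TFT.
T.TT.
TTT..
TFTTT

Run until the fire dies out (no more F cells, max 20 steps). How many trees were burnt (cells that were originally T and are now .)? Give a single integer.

Answer: 14

Derivation:
Step 1: +7 fires, +2 burnt (F count now 7)
Step 2: +5 fires, +7 burnt (F count now 5)
Step 3: +2 fires, +5 burnt (F count now 2)
Step 4: +0 fires, +2 burnt (F count now 0)
Fire out after step 4
Initially T: 15, now '.': 24
Total burnt (originally-T cells now '.'): 14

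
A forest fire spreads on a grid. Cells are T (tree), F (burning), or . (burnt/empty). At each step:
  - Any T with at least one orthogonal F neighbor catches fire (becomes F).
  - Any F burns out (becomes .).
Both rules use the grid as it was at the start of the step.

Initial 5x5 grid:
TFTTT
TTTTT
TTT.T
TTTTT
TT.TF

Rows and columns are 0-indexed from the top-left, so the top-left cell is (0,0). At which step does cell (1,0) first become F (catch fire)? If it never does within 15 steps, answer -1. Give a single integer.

Step 1: cell (1,0)='T' (+5 fires, +2 burnt)
Step 2: cell (1,0)='F' (+6 fires, +5 burnt)
  -> target ignites at step 2
Step 3: cell (1,0)='.' (+7 fires, +6 burnt)
Step 4: cell (1,0)='.' (+2 fires, +7 burnt)
Step 5: cell (1,0)='.' (+1 fires, +2 burnt)
Step 6: cell (1,0)='.' (+0 fires, +1 burnt)
  fire out at step 6

2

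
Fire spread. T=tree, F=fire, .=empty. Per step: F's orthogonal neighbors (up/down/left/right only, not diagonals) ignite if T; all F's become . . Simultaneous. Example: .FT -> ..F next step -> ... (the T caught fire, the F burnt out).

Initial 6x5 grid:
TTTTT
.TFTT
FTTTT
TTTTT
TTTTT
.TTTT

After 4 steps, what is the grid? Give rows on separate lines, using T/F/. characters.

Step 1: 6 trees catch fire, 2 burn out
  TTFTT
  .F.FT
  .FFTT
  FTTTT
  TTTTT
  .TTTT
Step 2: 7 trees catch fire, 6 burn out
  TF.FT
  ....F
  ...FT
  .FFTT
  FTTTT
  .TTTT
Step 3: 6 trees catch fire, 7 burn out
  F...F
  .....
  ....F
  ...FT
  .FFTT
  .TTTT
Step 4: 4 trees catch fire, 6 burn out
  .....
  .....
  .....
  ....F
  ...FT
  .FFTT

.....
.....
.....
....F
...FT
.FFTT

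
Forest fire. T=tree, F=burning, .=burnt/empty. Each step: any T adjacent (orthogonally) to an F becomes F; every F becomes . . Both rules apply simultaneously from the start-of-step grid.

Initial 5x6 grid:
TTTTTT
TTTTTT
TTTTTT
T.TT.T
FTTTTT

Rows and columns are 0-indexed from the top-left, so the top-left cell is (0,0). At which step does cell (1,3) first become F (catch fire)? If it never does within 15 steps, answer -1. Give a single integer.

Step 1: cell (1,3)='T' (+2 fires, +1 burnt)
Step 2: cell (1,3)='T' (+2 fires, +2 burnt)
Step 3: cell (1,3)='T' (+4 fires, +2 burnt)
Step 4: cell (1,3)='T' (+5 fires, +4 burnt)
Step 5: cell (1,3)='T' (+4 fires, +5 burnt)
Step 6: cell (1,3)='F' (+4 fires, +4 burnt)
  -> target ignites at step 6
Step 7: cell (1,3)='.' (+3 fires, +4 burnt)
Step 8: cell (1,3)='.' (+2 fires, +3 burnt)
Step 9: cell (1,3)='.' (+1 fires, +2 burnt)
Step 10: cell (1,3)='.' (+0 fires, +1 burnt)
  fire out at step 10

6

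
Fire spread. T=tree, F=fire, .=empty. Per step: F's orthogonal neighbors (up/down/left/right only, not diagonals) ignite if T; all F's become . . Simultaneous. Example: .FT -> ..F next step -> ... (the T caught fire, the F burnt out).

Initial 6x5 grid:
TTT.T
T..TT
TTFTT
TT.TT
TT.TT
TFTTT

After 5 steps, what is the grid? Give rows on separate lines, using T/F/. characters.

Step 1: 5 trees catch fire, 2 burn out
  TTT.T
  T..TT
  TF.FT
  TT.TT
  TF.TT
  F.FTT
Step 2: 7 trees catch fire, 5 burn out
  TTT.T
  T..FT
  F...F
  TF.FT
  F..TT
  ...FT
Step 3: 6 trees catch fire, 7 burn out
  TTT.T
  F...F
  .....
  F...F
  ...FT
  ....F
Step 4: 3 trees catch fire, 6 burn out
  FTT.F
  .....
  .....
  .....
  ....F
  .....
Step 5: 1 trees catch fire, 3 burn out
  .FT..
  .....
  .....
  .....
  .....
  .....

.FT..
.....
.....
.....
.....
.....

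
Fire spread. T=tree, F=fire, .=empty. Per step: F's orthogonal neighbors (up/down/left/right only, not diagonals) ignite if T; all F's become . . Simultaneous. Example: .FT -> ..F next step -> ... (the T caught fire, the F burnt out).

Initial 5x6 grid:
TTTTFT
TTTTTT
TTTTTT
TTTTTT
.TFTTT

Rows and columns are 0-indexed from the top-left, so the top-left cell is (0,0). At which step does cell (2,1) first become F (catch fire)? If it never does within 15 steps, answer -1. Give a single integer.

Step 1: cell (2,1)='T' (+6 fires, +2 burnt)
Step 2: cell (2,1)='T' (+8 fires, +6 burnt)
Step 3: cell (2,1)='F' (+8 fires, +8 burnt)
  -> target ignites at step 3
Step 4: cell (2,1)='.' (+4 fires, +8 burnt)
Step 5: cell (2,1)='.' (+1 fires, +4 burnt)
Step 6: cell (2,1)='.' (+0 fires, +1 burnt)
  fire out at step 6

3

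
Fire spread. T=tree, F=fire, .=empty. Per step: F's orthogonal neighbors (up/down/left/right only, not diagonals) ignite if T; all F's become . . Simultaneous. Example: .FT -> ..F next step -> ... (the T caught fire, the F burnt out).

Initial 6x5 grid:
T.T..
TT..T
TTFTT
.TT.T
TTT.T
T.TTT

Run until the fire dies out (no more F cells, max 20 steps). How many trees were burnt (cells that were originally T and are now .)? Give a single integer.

Answer: 19

Derivation:
Step 1: +3 fires, +1 burnt (F count now 3)
Step 2: +5 fires, +3 burnt (F count now 5)
Step 3: +5 fires, +5 burnt (F count now 5)
Step 4: +4 fires, +5 burnt (F count now 4)
Step 5: +2 fires, +4 burnt (F count now 2)
Step 6: +0 fires, +2 burnt (F count now 0)
Fire out after step 6
Initially T: 20, now '.': 29
Total burnt (originally-T cells now '.'): 19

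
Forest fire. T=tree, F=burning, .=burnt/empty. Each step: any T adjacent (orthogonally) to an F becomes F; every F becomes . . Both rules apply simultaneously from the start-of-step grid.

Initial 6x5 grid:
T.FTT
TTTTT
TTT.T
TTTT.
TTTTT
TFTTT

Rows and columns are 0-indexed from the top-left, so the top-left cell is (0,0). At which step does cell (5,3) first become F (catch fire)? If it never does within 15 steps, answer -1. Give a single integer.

Step 1: cell (5,3)='T' (+5 fires, +2 burnt)
Step 2: cell (5,3)='F' (+8 fires, +5 burnt)
  -> target ignites at step 2
Step 3: cell (5,3)='.' (+7 fires, +8 burnt)
Step 4: cell (5,3)='.' (+5 fires, +7 burnt)
Step 5: cell (5,3)='.' (+0 fires, +5 burnt)
  fire out at step 5

2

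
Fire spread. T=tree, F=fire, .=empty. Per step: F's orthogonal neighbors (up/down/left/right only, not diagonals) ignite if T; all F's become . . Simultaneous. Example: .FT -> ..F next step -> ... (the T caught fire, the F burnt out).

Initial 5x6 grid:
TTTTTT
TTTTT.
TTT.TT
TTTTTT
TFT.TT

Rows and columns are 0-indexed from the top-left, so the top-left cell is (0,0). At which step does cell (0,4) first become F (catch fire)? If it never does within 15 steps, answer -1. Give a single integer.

Step 1: cell (0,4)='T' (+3 fires, +1 burnt)
Step 2: cell (0,4)='T' (+3 fires, +3 burnt)
Step 3: cell (0,4)='T' (+4 fires, +3 burnt)
Step 4: cell (0,4)='T' (+4 fires, +4 burnt)
Step 5: cell (0,4)='T' (+6 fires, +4 burnt)
Step 6: cell (0,4)='T' (+4 fires, +6 burnt)
Step 7: cell (0,4)='F' (+1 fires, +4 burnt)
  -> target ignites at step 7
Step 8: cell (0,4)='.' (+1 fires, +1 burnt)
Step 9: cell (0,4)='.' (+0 fires, +1 burnt)
  fire out at step 9

7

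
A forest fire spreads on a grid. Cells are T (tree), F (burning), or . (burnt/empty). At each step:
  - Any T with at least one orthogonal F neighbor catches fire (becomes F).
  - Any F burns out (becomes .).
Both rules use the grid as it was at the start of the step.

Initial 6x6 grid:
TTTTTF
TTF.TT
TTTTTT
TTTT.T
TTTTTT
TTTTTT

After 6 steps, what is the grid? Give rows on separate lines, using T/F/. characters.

Step 1: 5 trees catch fire, 2 burn out
  TTFTF.
  TF..TF
  TTFTTT
  TTTT.T
  TTTTTT
  TTTTTT
Step 2: 8 trees catch fire, 5 burn out
  TF.F..
  F...F.
  TF.FTF
  TTFT.T
  TTTTTT
  TTTTTT
Step 3: 7 trees catch fire, 8 burn out
  F.....
  ......
  F...F.
  TF.F.F
  TTFTTT
  TTTTTT
Step 4: 5 trees catch fire, 7 burn out
  ......
  ......
  ......
  F.....
  TF.FTF
  TTFTTT
Step 5: 5 trees catch fire, 5 burn out
  ......
  ......
  ......
  ......
  F...F.
  TF.FTF
Step 6: 2 trees catch fire, 5 burn out
  ......
  ......
  ......
  ......
  ......
  F...F.

......
......
......
......
......
F...F.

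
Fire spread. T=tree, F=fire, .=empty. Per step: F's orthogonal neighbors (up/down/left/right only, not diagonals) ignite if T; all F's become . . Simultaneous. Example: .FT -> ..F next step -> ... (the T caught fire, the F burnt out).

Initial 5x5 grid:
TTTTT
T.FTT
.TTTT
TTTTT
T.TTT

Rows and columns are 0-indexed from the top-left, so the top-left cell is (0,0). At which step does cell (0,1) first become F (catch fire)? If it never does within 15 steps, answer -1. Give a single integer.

Step 1: cell (0,1)='T' (+3 fires, +1 burnt)
Step 2: cell (0,1)='F' (+6 fires, +3 burnt)
  -> target ignites at step 2
Step 3: cell (0,1)='.' (+6 fires, +6 burnt)
Step 4: cell (0,1)='.' (+4 fires, +6 burnt)
Step 5: cell (0,1)='.' (+2 fires, +4 burnt)
Step 6: cell (0,1)='.' (+0 fires, +2 burnt)
  fire out at step 6

2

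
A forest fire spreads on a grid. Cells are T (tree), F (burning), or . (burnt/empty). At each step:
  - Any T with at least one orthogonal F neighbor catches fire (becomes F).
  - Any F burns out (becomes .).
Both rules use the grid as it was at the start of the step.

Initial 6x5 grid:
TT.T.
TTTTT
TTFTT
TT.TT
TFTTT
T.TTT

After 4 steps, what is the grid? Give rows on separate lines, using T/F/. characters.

Step 1: 6 trees catch fire, 2 burn out
  TT.T.
  TTFTT
  TF.FT
  TF.TT
  F.FTT
  T.TTT
Step 2: 9 trees catch fire, 6 burn out
  TT.T.
  TF.FT
  F...F
  F..FT
  ...FT
  F.FTT
Step 3: 7 trees catch fire, 9 burn out
  TF.F.
  F...F
  .....
  ....F
  ....F
  ...FT
Step 4: 2 trees catch fire, 7 burn out
  F....
  .....
  .....
  .....
  .....
  ....F

F....
.....
.....
.....
.....
....F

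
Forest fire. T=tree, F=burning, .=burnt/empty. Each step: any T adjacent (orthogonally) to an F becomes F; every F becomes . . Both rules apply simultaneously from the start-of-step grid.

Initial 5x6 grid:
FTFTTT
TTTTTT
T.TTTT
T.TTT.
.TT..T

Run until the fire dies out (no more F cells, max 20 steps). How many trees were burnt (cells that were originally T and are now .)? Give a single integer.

Step 1: +4 fires, +2 burnt (F count now 4)
Step 2: +5 fires, +4 burnt (F count now 5)
Step 3: +5 fires, +5 burnt (F count now 5)
Step 4: +4 fires, +5 burnt (F count now 4)
Step 5: +3 fires, +4 burnt (F count now 3)
Step 6: +0 fires, +3 burnt (F count now 0)
Fire out after step 6
Initially T: 22, now '.': 29
Total burnt (originally-T cells now '.'): 21

Answer: 21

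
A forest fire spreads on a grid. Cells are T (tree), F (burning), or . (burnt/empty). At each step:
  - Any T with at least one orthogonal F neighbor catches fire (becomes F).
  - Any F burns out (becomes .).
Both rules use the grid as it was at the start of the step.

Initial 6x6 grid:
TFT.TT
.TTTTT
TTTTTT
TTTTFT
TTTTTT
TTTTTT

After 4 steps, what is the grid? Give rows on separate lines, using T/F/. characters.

Step 1: 7 trees catch fire, 2 burn out
  F.F.TT
  .FTTTT
  TTTTFT
  TTTF.F
  TTTTFT
  TTTTTT
Step 2: 9 trees catch fire, 7 burn out
  ....TT
  ..FTFT
  TFTF.F
  TTF...
  TTTF.F
  TTTTFT
Step 3: 9 trees catch fire, 9 burn out
  ....FT
  ...F.F
  F.F...
  TF....
  TTF...
  TTTF.F
Step 4: 4 trees catch fire, 9 burn out
  .....F
  ......
  ......
  F.....
  TF....
  TTF...

.....F
......
......
F.....
TF....
TTF...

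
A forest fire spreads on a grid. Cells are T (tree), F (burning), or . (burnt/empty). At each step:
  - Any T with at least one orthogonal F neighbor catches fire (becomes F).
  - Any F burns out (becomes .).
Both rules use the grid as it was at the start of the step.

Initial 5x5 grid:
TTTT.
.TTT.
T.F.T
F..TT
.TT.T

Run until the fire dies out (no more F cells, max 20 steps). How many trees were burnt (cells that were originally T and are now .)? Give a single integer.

Answer: 8

Derivation:
Step 1: +2 fires, +2 burnt (F count now 2)
Step 2: +3 fires, +2 burnt (F count now 3)
Step 3: +2 fires, +3 burnt (F count now 2)
Step 4: +1 fires, +2 burnt (F count now 1)
Step 5: +0 fires, +1 burnt (F count now 0)
Fire out after step 5
Initially T: 14, now '.': 19
Total burnt (originally-T cells now '.'): 8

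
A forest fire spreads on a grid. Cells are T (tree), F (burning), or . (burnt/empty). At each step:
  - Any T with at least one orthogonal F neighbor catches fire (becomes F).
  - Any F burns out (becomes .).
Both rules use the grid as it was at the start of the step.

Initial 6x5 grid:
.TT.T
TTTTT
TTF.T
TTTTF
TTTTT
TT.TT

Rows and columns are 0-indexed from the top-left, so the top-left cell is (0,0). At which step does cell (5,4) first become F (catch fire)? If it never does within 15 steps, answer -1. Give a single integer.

Step 1: cell (5,4)='T' (+6 fires, +2 burnt)
Step 2: cell (5,4)='F' (+9 fires, +6 burnt)
  -> target ignites at step 2
Step 3: cell (5,4)='.' (+6 fires, +9 burnt)
Step 4: cell (5,4)='.' (+2 fires, +6 burnt)
Step 5: cell (5,4)='.' (+1 fires, +2 burnt)
Step 6: cell (5,4)='.' (+0 fires, +1 burnt)
  fire out at step 6

2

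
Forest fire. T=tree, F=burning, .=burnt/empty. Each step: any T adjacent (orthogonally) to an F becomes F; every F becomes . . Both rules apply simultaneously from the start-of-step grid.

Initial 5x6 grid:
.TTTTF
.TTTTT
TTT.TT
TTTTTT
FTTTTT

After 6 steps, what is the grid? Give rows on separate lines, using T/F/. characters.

Step 1: 4 trees catch fire, 2 burn out
  .TTTF.
  .TTTTF
  TTT.TT
  FTTTTT
  .FTTTT
Step 2: 6 trees catch fire, 4 burn out
  .TTF..
  .TTTF.
  FTT.TF
  .FTTTT
  ..FTTT
Step 3: 7 trees catch fire, 6 burn out
  .TF...
  .TTF..
  .FT.F.
  ..FTTF
  ...FTT
Step 4: 8 trees catch fire, 7 burn out
  .F....
  .FF...
  ..F...
  ...FF.
  ....FF
Step 5: 0 trees catch fire, 8 burn out
  ......
  ......
  ......
  ......
  ......
Step 6: 0 trees catch fire, 0 burn out
  ......
  ......
  ......
  ......
  ......

......
......
......
......
......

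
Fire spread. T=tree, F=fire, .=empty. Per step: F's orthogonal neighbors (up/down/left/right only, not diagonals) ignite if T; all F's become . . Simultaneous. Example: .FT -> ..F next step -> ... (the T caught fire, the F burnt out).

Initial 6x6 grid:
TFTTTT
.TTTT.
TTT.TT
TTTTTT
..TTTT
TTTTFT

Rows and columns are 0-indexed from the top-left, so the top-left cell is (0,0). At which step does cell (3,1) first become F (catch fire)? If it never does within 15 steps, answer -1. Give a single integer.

Step 1: cell (3,1)='T' (+6 fires, +2 burnt)
Step 2: cell (3,1)='T' (+7 fires, +6 burnt)
Step 3: cell (3,1)='F' (+10 fires, +7 burnt)
  -> target ignites at step 3
Step 4: cell (3,1)='.' (+6 fires, +10 burnt)
Step 5: cell (3,1)='.' (+0 fires, +6 burnt)
  fire out at step 5

3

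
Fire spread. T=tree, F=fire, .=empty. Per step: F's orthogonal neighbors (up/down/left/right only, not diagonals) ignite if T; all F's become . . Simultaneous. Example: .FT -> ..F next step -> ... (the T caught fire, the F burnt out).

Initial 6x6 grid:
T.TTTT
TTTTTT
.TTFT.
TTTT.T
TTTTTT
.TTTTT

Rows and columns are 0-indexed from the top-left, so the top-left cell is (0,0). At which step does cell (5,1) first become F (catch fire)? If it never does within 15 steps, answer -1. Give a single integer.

Step 1: cell (5,1)='T' (+4 fires, +1 burnt)
Step 2: cell (5,1)='T' (+6 fires, +4 burnt)
Step 3: cell (5,1)='T' (+8 fires, +6 burnt)
Step 4: cell (5,1)='T' (+7 fires, +8 burnt)
Step 5: cell (5,1)='F' (+5 fires, +7 burnt)
  -> target ignites at step 5
Step 6: cell (5,1)='.' (+0 fires, +5 burnt)
  fire out at step 6

5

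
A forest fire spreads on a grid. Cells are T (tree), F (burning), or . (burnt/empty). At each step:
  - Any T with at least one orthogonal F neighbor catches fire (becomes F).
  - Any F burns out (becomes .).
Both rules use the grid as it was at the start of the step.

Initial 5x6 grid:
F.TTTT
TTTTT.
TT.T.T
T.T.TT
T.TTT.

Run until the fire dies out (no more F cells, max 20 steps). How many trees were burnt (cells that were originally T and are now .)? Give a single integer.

Step 1: +1 fires, +1 burnt (F count now 1)
Step 2: +2 fires, +1 burnt (F count now 2)
Step 3: +3 fires, +2 burnt (F count now 3)
Step 4: +3 fires, +3 burnt (F count now 3)
Step 5: +3 fires, +3 burnt (F count now 3)
Step 6: +1 fires, +3 burnt (F count now 1)
Step 7: +1 fires, +1 burnt (F count now 1)
Step 8: +0 fires, +1 burnt (F count now 0)
Fire out after step 8
Initially T: 21, now '.': 23
Total burnt (originally-T cells now '.'): 14

Answer: 14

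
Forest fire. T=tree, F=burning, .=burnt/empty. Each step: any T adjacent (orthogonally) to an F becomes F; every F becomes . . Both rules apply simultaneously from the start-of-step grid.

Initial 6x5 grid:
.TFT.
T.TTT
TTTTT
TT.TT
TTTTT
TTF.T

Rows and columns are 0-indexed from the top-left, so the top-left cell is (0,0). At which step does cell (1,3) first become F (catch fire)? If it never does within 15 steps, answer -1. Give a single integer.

Step 1: cell (1,3)='T' (+5 fires, +2 burnt)
Step 2: cell (1,3)='F' (+5 fires, +5 burnt)
  -> target ignites at step 2
Step 3: cell (1,3)='.' (+7 fires, +5 burnt)
Step 4: cell (1,3)='.' (+5 fires, +7 burnt)
Step 5: cell (1,3)='.' (+1 fires, +5 burnt)
Step 6: cell (1,3)='.' (+0 fires, +1 burnt)
  fire out at step 6

2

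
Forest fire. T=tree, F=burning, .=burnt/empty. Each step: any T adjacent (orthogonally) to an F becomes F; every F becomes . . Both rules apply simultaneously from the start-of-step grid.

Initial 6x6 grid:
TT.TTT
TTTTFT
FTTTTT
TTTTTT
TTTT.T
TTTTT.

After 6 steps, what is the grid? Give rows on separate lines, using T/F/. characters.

Step 1: 7 trees catch fire, 2 burn out
  TT.TFT
  FTTF.F
  .FTTFT
  FTTTTT
  TTTT.T
  TTTTT.
Step 2: 11 trees catch fire, 7 burn out
  FT.F.F
  .FF...
  ..FF.F
  .FTTFT
  FTTT.T
  TTTTT.
Step 3: 6 trees catch fire, 11 burn out
  .F....
  ......
  ......
  ..FF.F
  .FTT.T
  FTTTT.
Step 4: 4 trees catch fire, 6 burn out
  ......
  ......
  ......
  ......
  ..FF.F
  .FTTT.
Step 5: 2 trees catch fire, 4 burn out
  ......
  ......
  ......
  ......
  ......
  ..FFT.
Step 6: 1 trees catch fire, 2 burn out
  ......
  ......
  ......
  ......
  ......
  ....F.

......
......
......
......
......
....F.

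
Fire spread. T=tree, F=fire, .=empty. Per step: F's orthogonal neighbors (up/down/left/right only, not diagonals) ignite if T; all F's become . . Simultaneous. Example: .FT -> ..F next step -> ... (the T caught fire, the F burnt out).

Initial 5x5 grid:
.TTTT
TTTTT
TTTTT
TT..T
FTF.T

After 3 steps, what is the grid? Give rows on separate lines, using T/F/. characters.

Step 1: 2 trees catch fire, 2 burn out
  .TTTT
  TTTTT
  TTTTT
  FT..T
  .F..T
Step 2: 2 trees catch fire, 2 burn out
  .TTTT
  TTTTT
  FTTTT
  .F..T
  ....T
Step 3: 2 trees catch fire, 2 burn out
  .TTTT
  FTTTT
  .FTTT
  ....T
  ....T

.TTTT
FTTTT
.FTTT
....T
....T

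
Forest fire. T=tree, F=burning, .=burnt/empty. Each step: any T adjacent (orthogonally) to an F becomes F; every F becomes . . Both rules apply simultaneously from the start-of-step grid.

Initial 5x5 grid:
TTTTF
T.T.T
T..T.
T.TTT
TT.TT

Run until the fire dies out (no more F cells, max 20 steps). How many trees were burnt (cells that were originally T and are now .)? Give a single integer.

Answer: 11

Derivation:
Step 1: +2 fires, +1 burnt (F count now 2)
Step 2: +1 fires, +2 burnt (F count now 1)
Step 3: +2 fires, +1 burnt (F count now 2)
Step 4: +1 fires, +2 burnt (F count now 1)
Step 5: +1 fires, +1 burnt (F count now 1)
Step 6: +1 fires, +1 burnt (F count now 1)
Step 7: +1 fires, +1 burnt (F count now 1)
Step 8: +1 fires, +1 burnt (F count now 1)
Step 9: +1 fires, +1 burnt (F count now 1)
Step 10: +0 fires, +1 burnt (F count now 0)
Fire out after step 10
Initially T: 17, now '.': 19
Total burnt (originally-T cells now '.'): 11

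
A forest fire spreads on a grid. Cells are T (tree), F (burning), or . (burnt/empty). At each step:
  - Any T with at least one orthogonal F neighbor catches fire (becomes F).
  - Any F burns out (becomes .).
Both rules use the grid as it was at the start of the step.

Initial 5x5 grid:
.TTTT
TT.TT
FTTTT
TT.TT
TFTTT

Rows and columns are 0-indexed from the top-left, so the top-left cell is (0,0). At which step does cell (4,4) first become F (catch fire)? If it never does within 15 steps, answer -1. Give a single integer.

Step 1: cell (4,4)='T' (+6 fires, +2 burnt)
Step 2: cell (4,4)='T' (+3 fires, +6 burnt)
Step 3: cell (4,4)='F' (+4 fires, +3 burnt)
  -> target ignites at step 3
Step 4: cell (4,4)='.' (+4 fires, +4 burnt)
Step 5: cell (4,4)='.' (+2 fires, +4 burnt)
Step 6: cell (4,4)='.' (+1 fires, +2 burnt)
Step 7: cell (4,4)='.' (+0 fires, +1 burnt)
  fire out at step 7

3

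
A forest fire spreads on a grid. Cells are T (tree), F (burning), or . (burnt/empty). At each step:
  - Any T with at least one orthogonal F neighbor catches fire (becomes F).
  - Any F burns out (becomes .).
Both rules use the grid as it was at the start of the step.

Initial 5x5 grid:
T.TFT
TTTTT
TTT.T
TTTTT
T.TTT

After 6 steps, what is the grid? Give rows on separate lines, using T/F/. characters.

Step 1: 3 trees catch fire, 1 burn out
  T.F.F
  TTTFT
  TTT.T
  TTTTT
  T.TTT
Step 2: 2 trees catch fire, 3 burn out
  T....
  TTF.F
  TTT.T
  TTTTT
  T.TTT
Step 3: 3 trees catch fire, 2 burn out
  T....
  TF...
  TTF.F
  TTTTT
  T.TTT
Step 4: 4 trees catch fire, 3 burn out
  T....
  F....
  TF...
  TTFTF
  T.TTT
Step 5: 6 trees catch fire, 4 burn out
  F....
  .....
  F....
  TF.F.
  T.FTF
Step 6: 2 trees catch fire, 6 burn out
  .....
  .....
  .....
  F....
  T..F.

.....
.....
.....
F....
T..F.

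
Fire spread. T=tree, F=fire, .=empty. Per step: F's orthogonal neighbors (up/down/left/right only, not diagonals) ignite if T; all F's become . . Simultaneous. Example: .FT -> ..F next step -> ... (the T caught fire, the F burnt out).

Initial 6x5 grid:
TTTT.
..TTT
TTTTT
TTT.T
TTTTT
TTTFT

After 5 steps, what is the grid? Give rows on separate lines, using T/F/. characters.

Step 1: 3 trees catch fire, 1 burn out
  TTTT.
  ..TTT
  TTTTT
  TTT.T
  TTTFT
  TTF.F
Step 2: 3 trees catch fire, 3 burn out
  TTTT.
  ..TTT
  TTTTT
  TTT.T
  TTF.F
  TF...
Step 3: 4 trees catch fire, 3 burn out
  TTTT.
  ..TTT
  TTTTT
  TTF.F
  TF...
  F....
Step 4: 4 trees catch fire, 4 burn out
  TTTT.
  ..TTT
  TTFTF
  TF...
  F....
  .....
Step 5: 5 trees catch fire, 4 burn out
  TTTT.
  ..FTF
  TF.F.
  F....
  .....
  .....

TTTT.
..FTF
TF.F.
F....
.....
.....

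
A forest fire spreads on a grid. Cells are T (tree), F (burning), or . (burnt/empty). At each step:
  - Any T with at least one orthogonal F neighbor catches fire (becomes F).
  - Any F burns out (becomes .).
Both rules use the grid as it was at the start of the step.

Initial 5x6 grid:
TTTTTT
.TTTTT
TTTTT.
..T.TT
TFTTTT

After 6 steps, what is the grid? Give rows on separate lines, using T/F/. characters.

Step 1: 2 trees catch fire, 1 burn out
  TTTTTT
  .TTTTT
  TTTTT.
  ..T.TT
  F.FTTT
Step 2: 2 trees catch fire, 2 burn out
  TTTTTT
  .TTTTT
  TTTTT.
  ..F.TT
  ...FTT
Step 3: 2 trees catch fire, 2 burn out
  TTTTTT
  .TTTTT
  TTFTT.
  ....TT
  ....FT
Step 4: 5 trees catch fire, 2 burn out
  TTTTTT
  .TFTTT
  TF.FT.
  ....FT
  .....F
Step 5: 6 trees catch fire, 5 burn out
  TTFTTT
  .F.FTT
  F...F.
  .....F
  ......
Step 6: 3 trees catch fire, 6 burn out
  TF.FTT
  ....FT
  ......
  ......
  ......

TF.FTT
....FT
......
......
......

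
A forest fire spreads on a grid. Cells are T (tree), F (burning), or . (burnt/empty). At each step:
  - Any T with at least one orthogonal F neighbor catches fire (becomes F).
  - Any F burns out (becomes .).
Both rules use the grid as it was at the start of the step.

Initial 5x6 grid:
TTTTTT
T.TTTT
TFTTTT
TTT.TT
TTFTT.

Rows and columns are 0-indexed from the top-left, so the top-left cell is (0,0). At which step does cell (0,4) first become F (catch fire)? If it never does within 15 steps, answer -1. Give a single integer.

Step 1: cell (0,4)='T' (+6 fires, +2 burnt)
Step 2: cell (0,4)='T' (+6 fires, +6 burnt)
Step 3: cell (0,4)='T' (+5 fires, +6 burnt)
Step 4: cell (0,4)='T' (+5 fires, +5 burnt)
Step 5: cell (0,4)='F' (+2 fires, +5 burnt)
  -> target ignites at step 5
Step 6: cell (0,4)='.' (+1 fires, +2 burnt)
Step 7: cell (0,4)='.' (+0 fires, +1 burnt)
  fire out at step 7

5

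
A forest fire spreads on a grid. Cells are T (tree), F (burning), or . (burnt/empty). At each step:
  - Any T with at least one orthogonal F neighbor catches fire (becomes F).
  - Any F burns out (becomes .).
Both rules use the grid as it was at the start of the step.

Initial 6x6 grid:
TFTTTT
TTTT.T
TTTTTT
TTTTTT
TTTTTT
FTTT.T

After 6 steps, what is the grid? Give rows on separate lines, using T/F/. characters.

Step 1: 5 trees catch fire, 2 burn out
  F.FTTT
  TFTT.T
  TTTTTT
  TTTTTT
  FTTTTT
  .FTT.T
Step 2: 7 trees catch fire, 5 burn out
  ...FTT
  F.FT.T
  TFTTTT
  FTTTTT
  .FTTTT
  ..FT.T
Step 3: 7 trees catch fire, 7 burn out
  ....FT
  ...F.T
  F.FTTT
  .FTTTT
  ..FTTT
  ...F.T
Step 4: 4 trees catch fire, 7 burn out
  .....F
  .....T
  ...FTT
  ..FTTT
  ...FTT
  .....T
Step 5: 4 trees catch fire, 4 burn out
  ......
  .....F
  ....FT
  ...FTT
  ....FT
  .....T
Step 6: 3 trees catch fire, 4 burn out
  ......
  ......
  .....F
  ....FT
  .....F
  .....T

......
......
.....F
....FT
.....F
.....T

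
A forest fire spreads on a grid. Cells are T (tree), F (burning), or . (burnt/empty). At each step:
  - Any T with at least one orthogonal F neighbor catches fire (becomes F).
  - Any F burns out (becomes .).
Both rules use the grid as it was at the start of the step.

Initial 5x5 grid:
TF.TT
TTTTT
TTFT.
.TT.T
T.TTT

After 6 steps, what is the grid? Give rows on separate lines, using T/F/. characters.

Step 1: 6 trees catch fire, 2 burn out
  F..TT
  TFFTT
  TF.F.
  .TF.T
  T.TTT
Step 2: 5 trees catch fire, 6 burn out
  ...TT
  F..FT
  F....
  .F..T
  T.FTT
Step 3: 3 trees catch fire, 5 burn out
  ...FT
  ....F
  .....
  ....T
  T..FT
Step 4: 2 trees catch fire, 3 burn out
  ....F
  .....
  .....
  ....T
  T...F
Step 5: 1 trees catch fire, 2 burn out
  .....
  .....
  .....
  ....F
  T....
Step 6: 0 trees catch fire, 1 burn out
  .....
  .....
  .....
  .....
  T....

.....
.....
.....
.....
T....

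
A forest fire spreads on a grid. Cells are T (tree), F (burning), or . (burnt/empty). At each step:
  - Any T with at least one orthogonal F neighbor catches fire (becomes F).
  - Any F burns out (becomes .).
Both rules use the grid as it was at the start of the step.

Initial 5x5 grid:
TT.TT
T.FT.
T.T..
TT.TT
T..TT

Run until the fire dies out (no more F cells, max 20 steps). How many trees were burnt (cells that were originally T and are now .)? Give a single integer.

Answer: 4

Derivation:
Step 1: +2 fires, +1 burnt (F count now 2)
Step 2: +1 fires, +2 burnt (F count now 1)
Step 3: +1 fires, +1 burnt (F count now 1)
Step 4: +0 fires, +1 burnt (F count now 0)
Fire out after step 4
Initially T: 15, now '.': 14
Total burnt (originally-T cells now '.'): 4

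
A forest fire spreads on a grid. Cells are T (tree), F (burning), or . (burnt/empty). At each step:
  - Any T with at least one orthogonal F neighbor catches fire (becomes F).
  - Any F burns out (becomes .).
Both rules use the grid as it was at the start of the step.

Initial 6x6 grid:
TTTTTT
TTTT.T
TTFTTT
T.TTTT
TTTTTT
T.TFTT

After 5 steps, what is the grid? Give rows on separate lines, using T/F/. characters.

Step 1: 7 trees catch fire, 2 burn out
  TTTTTT
  TTFT.T
  TF.FTT
  T.FTTT
  TTTFTT
  T.F.FT
Step 2: 9 trees catch fire, 7 burn out
  TTFTTT
  TF.F.T
  F...FT
  T..FTT
  TTF.FT
  T....F
Step 3: 8 trees catch fire, 9 burn out
  TF.FTT
  F....T
  .....F
  F...FT
  TF...F
  T.....
Step 4: 5 trees catch fire, 8 burn out
  F...FT
  .....F
  ......
  .....F
  F.....
  T.....
Step 5: 2 trees catch fire, 5 burn out
  .....F
  ......
  ......
  ......
  ......
  F.....

.....F
......
......
......
......
F.....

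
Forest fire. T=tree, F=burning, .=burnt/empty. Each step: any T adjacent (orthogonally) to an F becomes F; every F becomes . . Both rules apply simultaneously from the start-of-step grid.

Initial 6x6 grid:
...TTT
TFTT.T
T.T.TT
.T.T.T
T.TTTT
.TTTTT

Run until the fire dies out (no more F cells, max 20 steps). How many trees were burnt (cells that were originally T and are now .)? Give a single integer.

Answer: 22

Derivation:
Step 1: +2 fires, +1 burnt (F count now 2)
Step 2: +3 fires, +2 burnt (F count now 3)
Step 3: +1 fires, +3 burnt (F count now 1)
Step 4: +1 fires, +1 burnt (F count now 1)
Step 5: +1 fires, +1 burnt (F count now 1)
Step 6: +1 fires, +1 burnt (F count now 1)
Step 7: +1 fires, +1 burnt (F count now 1)
Step 8: +2 fires, +1 burnt (F count now 2)
Step 9: +1 fires, +2 burnt (F count now 1)
Step 10: +2 fires, +1 burnt (F count now 2)
Step 11: +2 fires, +2 burnt (F count now 2)
Step 12: +3 fires, +2 burnt (F count now 3)
Step 13: +1 fires, +3 burnt (F count now 1)
Step 14: +1 fires, +1 burnt (F count now 1)
Step 15: +0 fires, +1 burnt (F count now 0)
Fire out after step 15
Initially T: 24, now '.': 34
Total burnt (originally-T cells now '.'): 22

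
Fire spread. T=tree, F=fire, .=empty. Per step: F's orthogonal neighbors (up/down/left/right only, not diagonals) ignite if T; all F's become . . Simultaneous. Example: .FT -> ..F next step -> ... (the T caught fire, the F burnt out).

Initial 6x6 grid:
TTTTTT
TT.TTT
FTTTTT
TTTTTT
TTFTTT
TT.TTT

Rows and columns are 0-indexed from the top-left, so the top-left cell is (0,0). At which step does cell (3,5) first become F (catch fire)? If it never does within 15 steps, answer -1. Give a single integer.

Step 1: cell (3,5)='T' (+6 fires, +2 burnt)
Step 2: cell (3,5)='T' (+9 fires, +6 burnt)
Step 3: cell (3,5)='T' (+6 fires, +9 burnt)
Step 4: cell (3,5)='F' (+5 fires, +6 burnt)
  -> target ignites at step 4
Step 5: cell (3,5)='.' (+3 fires, +5 burnt)
Step 6: cell (3,5)='.' (+2 fires, +3 burnt)
Step 7: cell (3,5)='.' (+1 fires, +2 burnt)
Step 8: cell (3,5)='.' (+0 fires, +1 burnt)
  fire out at step 8

4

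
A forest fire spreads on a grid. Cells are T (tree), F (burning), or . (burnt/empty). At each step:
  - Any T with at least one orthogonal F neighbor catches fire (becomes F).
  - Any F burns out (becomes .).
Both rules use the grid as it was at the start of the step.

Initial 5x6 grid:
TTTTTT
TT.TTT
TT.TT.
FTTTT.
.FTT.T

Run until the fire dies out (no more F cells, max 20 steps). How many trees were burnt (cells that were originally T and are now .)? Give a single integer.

Step 1: +3 fires, +2 burnt (F count now 3)
Step 2: +4 fires, +3 burnt (F count now 4)
Step 3: +3 fires, +4 burnt (F count now 3)
Step 4: +3 fires, +3 burnt (F count now 3)
Step 5: +3 fires, +3 burnt (F count now 3)
Step 6: +2 fires, +3 burnt (F count now 2)
Step 7: +2 fires, +2 burnt (F count now 2)
Step 8: +1 fires, +2 burnt (F count now 1)
Step 9: +0 fires, +1 burnt (F count now 0)
Fire out after step 9
Initially T: 22, now '.': 29
Total burnt (originally-T cells now '.'): 21

Answer: 21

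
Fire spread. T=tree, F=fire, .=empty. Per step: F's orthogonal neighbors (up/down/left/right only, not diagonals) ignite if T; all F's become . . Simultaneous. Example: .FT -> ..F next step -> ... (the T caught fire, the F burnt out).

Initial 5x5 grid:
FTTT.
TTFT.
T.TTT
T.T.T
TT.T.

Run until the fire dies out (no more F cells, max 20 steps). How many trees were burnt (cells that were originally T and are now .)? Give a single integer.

Step 1: +6 fires, +2 burnt (F count now 6)
Step 2: +4 fires, +6 burnt (F count now 4)
Step 3: +2 fires, +4 burnt (F count now 2)
Step 4: +2 fires, +2 burnt (F count now 2)
Step 5: +1 fires, +2 burnt (F count now 1)
Step 6: +0 fires, +1 burnt (F count now 0)
Fire out after step 6
Initially T: 16, now '.': 24
Total burnt (originally-T cells now '.'): 15

Answer: 15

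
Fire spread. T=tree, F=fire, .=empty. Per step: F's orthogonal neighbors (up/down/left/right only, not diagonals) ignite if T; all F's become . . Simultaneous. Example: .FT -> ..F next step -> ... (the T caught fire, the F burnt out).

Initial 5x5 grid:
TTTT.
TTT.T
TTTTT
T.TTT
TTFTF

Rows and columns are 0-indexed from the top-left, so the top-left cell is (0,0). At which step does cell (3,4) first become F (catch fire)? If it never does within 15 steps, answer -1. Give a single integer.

Step 1: cell (3,4)='F' (+4 fires, +2 burnt)
  -> target ignites at step 1
Step 2: cell (3,4)='.' (+4 fires, +4 burnt)
Step 3: cell (3,4)='.' (+5 fires, +4 burnt)
Step 4: cell (3,4)='.' (+3 fires, +5 burnt)
Step 5: cell (3,4)='.' (+3 fires, +3 burnt)
Step 6: cell (3,4)='.' (+1 fires, +3 burnt)
Step 7: cell (3,4)='.' (+0 fires, +1 burnt)
  fire out at step 7

1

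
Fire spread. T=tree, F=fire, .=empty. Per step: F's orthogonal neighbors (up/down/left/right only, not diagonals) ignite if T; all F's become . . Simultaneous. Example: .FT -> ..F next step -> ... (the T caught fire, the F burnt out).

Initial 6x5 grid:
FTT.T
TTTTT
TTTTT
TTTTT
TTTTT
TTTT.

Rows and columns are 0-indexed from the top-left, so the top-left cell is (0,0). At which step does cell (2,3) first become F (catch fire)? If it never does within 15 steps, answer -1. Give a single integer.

Step 1: cell (2,3)='T' (+2 fires, +1 burnt)
Step 2: cell (2,3)='T' (+3 fires, +2 burnt)
Step 3: cell (2,3)='T' (+3 fires, +3 burnt)
Step 4: cell (2,3)='T' (+4 fires, +3 burnt)
Step 5: cell (2,3)='F' (+5 fires, +4 burnt)
  -> target ignites at step 5
Step 6: cell (2,3)='.' (+5 fires, +5 burnt)
Step 7: cell (2,3)='.' (+3 fires, +5 burnt)
Step 8: cell (2,3)='.' (+2 fires, +3 burnt)
Step 9: cell (2,3)='.' (+0 fires, +2 burnt)
  fire out at step 9

5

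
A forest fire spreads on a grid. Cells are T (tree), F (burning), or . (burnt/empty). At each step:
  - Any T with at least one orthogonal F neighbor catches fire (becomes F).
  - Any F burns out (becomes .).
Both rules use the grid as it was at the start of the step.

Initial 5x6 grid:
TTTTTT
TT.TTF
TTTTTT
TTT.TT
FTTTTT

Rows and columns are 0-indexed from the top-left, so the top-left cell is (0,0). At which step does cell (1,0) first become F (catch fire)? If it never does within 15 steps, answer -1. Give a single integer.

Step 1: cell (1,0)='T' (+5 fires, +2 burnt)
Step 2: cell (1,0)='T' (+7 fires, +5 burnt)
Step 3: cell (1,0)='F' (+8 fires, +7 burnt)
  -> target ignites at step 3
Step 4: cell (1,0)='.' (+5 fires, +8 burnt)
Step 5: cell (1,0)='.' (+1 fires, +5 burnt)
Step 6: cell (1,0)='.' (+0 fires, +1 burnt)
  fire out at step 6

3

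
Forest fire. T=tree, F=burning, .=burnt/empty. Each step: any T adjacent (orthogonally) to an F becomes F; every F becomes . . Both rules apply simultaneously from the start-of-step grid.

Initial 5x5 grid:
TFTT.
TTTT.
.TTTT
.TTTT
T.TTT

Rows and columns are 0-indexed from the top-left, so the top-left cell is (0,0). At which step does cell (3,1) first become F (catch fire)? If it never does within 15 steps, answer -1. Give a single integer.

Step 1: cell (3,1)='T' (+3 fires, +1 burnt)
Step 2: cell (3,1)='T' (+4 fires, +3 burnt)
Step 3: cell (3,1)='F' (+3 fires, +4 burnt)
  -> target ignites at step 3
Step 4: cell (3,1)='.' (+2 fires, +3 burnt)
Step 5: cell (3,1)='.' (+3 fires, +2 burnt)
Step 6: cell (3,1)='.' (+2 fires, +3 burnt)
Step 7: cell (3,1)='.' (+1 fires, +2 burnt)
Step 8: cell (3,1)='.' (+0 fires, +1 burnt)
  fire out at step 8

3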